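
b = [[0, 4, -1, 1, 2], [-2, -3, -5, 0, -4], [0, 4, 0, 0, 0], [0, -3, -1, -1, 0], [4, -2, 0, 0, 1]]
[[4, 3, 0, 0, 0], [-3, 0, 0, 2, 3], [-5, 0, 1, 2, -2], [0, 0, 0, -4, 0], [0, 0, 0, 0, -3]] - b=[[4, -1, 1, -1, -2], [-1, 3, 5, 2, 7], [-5, -4, 1, 2, -2], [0, 3, 1, -3, 0], [-4, 2, 0, 0, -4]]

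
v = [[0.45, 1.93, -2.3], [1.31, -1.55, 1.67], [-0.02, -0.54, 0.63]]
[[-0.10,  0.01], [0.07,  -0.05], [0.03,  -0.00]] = v @ [[-0.01, -0.03], [-0.04, 0.01], [0.01, -0.0]]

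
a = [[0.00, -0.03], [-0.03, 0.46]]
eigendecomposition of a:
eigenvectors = [[-1.00, 0.06], [-0.06, -1.00]]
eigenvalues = [-0.0, 0.46]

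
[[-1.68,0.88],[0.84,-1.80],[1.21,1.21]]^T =[[-1.68,0.84,1.21], [0.88,-1.80,1.21]]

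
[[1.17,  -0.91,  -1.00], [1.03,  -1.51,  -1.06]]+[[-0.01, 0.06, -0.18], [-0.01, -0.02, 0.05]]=[[1.16, -0.85, -1.18],  [1.02, -1.53, -1.01]]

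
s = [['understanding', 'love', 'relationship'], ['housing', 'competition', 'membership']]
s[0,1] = 'love'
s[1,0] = 'housing'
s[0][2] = 'relationship'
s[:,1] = ['love', 'competition']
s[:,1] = ['love', 'competition']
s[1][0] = 'housing'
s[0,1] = 'love'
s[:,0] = ['understanding', 'housing']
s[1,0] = 'housing'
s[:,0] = ['understanding', 'housing']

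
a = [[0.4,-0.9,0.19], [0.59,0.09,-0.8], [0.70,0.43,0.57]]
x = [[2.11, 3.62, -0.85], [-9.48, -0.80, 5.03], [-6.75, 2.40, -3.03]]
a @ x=[[8.09, 2.62, -5.44], [5.79, 0.14, 2.38], [-6.45, 3.56, -0.16]]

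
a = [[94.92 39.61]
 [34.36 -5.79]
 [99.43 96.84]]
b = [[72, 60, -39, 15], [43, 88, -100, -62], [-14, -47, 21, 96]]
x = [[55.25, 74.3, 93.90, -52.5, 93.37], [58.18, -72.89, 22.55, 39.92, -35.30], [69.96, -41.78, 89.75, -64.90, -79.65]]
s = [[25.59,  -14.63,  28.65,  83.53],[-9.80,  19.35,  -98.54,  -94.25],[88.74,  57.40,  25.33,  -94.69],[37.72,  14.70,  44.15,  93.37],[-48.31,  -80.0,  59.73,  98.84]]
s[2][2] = 25.33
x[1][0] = 58.18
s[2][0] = 88.74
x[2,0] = 69.96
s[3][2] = 44.15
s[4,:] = [-48.31, -80.0, 59.73, 98.84]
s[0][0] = 25.59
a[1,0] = 34.36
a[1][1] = -5.79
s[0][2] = 28.65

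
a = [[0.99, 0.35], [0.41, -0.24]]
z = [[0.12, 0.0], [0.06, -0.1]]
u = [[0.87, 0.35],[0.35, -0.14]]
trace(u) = 0.73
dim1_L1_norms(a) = [1.34, 0.65]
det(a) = -0.38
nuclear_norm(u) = 1.23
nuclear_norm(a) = 1.45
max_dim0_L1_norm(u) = 1.22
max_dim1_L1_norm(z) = 0.16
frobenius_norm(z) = 0.17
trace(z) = 0.02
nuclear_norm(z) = 0.23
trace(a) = 0.75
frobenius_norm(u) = 1.01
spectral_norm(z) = 0.15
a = z + u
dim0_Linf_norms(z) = [0.12, 0.1]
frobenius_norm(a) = 1.15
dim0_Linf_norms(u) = [0.87, 0.35]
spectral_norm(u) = 0.98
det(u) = -0.24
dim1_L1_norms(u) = [1.22, 0.49]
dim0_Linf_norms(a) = [0.99, 0.35]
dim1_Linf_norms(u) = [0.87, 0.35]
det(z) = -0.01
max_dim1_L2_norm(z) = 0.12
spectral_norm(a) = 1.10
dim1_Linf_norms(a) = [0.99, 0.41]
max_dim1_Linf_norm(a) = 0.99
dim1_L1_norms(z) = [0.12, 0.16]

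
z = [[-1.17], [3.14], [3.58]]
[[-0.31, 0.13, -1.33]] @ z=[[-3.99]]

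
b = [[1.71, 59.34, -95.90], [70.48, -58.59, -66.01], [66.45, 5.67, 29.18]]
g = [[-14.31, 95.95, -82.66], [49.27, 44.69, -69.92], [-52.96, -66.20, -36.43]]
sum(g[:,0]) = -18.0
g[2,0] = -52.96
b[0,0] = 1.71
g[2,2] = -36.43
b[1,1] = -58.59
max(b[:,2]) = 29.18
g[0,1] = 95.95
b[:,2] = [-95.9, -66.01, 29.18]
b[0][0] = 1.71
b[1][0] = 70.48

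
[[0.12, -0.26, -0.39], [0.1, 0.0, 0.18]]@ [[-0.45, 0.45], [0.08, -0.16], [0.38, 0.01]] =[[-0.22, 0.09], [0.02, 0.05]]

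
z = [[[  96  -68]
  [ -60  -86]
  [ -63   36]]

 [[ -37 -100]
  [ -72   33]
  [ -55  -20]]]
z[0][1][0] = -60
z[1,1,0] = -72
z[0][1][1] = -86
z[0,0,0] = 96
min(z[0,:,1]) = -86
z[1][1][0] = -72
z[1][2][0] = -55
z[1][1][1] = 33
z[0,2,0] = -63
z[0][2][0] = -63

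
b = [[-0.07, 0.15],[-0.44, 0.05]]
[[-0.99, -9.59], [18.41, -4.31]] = b @ [[-44.97, 2.68], [-27.56, -62.69]]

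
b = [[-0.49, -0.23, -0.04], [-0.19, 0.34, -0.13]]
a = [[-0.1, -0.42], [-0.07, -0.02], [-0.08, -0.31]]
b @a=[[0.07, 0.22],[0.01, 0.11]]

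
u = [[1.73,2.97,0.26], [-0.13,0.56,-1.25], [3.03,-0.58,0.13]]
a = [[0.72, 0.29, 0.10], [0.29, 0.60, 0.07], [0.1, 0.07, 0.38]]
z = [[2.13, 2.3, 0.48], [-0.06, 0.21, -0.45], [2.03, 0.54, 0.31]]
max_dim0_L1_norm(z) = 4.22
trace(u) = 2.42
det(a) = 0.13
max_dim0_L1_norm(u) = 4.89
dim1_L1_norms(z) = [4.91, 0.72, 2.88]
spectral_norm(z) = 3.69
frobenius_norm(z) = 3.85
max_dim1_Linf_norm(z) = 2.3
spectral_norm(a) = 0.98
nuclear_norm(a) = 1.70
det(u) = -12.75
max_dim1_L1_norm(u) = 4.96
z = u @ a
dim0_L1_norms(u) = [4.89, 4.11, 1.64]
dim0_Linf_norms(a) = [0.72, 0.6, 0.38]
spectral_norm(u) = 3.80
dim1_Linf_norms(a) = [0.72, 0.6, 0.38]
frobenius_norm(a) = 1.10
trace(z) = 2.65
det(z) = -1.62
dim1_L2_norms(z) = [3.17, 0.5, 2.12]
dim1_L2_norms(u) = [3.45, 1.38, 3.09]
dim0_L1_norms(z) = [4.22, 3.05, 1.24]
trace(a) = 1.70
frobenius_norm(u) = 4.83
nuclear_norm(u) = 7.75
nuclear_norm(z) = 5.13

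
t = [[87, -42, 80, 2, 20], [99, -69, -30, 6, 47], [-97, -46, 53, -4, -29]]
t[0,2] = 80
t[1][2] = -30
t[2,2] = 53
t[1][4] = 47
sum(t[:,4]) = 38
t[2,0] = -97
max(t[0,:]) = 87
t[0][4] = 20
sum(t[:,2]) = 103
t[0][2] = 80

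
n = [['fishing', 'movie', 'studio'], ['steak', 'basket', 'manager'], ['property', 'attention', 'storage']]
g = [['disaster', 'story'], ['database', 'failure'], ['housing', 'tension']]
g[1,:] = ['database', 'failure']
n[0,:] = ['fishing', 'movie', 'studio']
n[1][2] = 'manager'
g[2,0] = 'housing'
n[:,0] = ['fishing', 'steak', 'property']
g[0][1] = 'story'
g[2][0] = 'housing'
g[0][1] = 'story'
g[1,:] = ['database', 'failure']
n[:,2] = ['studio', 'manager', 'storage']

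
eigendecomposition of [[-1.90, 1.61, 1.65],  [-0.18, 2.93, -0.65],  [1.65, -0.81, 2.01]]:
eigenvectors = [[0.94, 0.47, 0.15], [-0.01, 0.73, 0.9], [-0.34, 0.5, -0.40]]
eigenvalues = [-2.52, 2.37, 3.19]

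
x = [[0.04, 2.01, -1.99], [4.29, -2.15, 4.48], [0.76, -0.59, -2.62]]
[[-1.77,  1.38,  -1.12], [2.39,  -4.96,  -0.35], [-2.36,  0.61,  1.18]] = x@[[-0.33, -0.56, -0.19], [-0.06, 0.25, -0.86], [0.82, -0.45, -0.31]]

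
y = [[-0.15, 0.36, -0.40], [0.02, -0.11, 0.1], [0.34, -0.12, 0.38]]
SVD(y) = [[-0.72, 0.61, 0.32], [0.18, -0.27, 0.94], [0.66, 0.74, 0.08]] @ diag([0.7475509235689006, 0.22398123260399364, 0.0001552819353719514]) @ [[0.45, -0.48, 0.75], [0.69, 0.72, 0.05], [0.56, -0.5, -0.66]]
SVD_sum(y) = [[-0.25, 0.26, -0.41], [0.06, -0.07, 0.1], [0.22, -0.24, 0.37]] + [[0.10, 0.10, 0.01], [-0.04, -0.04, -0.0], [0.12, 0.12, 0.01]] + [[0.00, -0.0, -0.00],[0.0, -0.00, -0.00],[0.00, -0.0, -0.0]]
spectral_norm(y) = 0.75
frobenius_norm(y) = 0.78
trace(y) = 0.12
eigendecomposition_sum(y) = [[-0.08+0.21j, (0.18+0.14j), (-0.2+0.07j)], [(0.01-0.06j), (-0.05-0.03j), (0.05-0.03j)], [(0.17-0.12j), -0.06-0.21j, (0.19+0.06j)]] + [[(-0.08-0.21j), 0.18-0.14j, (-0.2-0.07j)], [0.01+0.06j, (-0.05+0.03j), 0.05+0.03j], [0.17+0.12j, (-0.06+0.21j), 0.19-0.06j]] + [[0.00+0.00j,  0.00-0.00j,  0j], [-0.00-0.00j,  (-0+0j),  -0.00-0.00j], [(-0-0j),  (-0+0j),  -0.00-0.00j]]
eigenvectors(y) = [[-0.72+0.00j, (-0.72-0j), (0.56+0j)], [(0.19-0.03j), 0.19+0.03j, -0.50+0.00j], [0.55+0.39j, (0.55-0.39j), (-0.66+0j)]]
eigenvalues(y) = [(0.06+0.23j), (0.06-0.23j), (-0+0j)]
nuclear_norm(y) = 0.97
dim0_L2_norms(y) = [0.37, 0.4, 0.56]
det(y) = -0.00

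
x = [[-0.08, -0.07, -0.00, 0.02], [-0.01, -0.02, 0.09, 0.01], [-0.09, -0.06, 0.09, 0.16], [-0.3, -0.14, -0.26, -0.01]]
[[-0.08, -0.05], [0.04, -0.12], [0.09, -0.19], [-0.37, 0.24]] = x @ [[0.08, -0.22], [1.2, 0.8], [0.66, -1.09], [0.66, -0.39]]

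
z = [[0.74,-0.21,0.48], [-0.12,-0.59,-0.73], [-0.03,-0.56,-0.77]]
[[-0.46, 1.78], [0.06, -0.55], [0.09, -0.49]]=z @ [[-0.12,1.47], [0.56,-0.75], [-0.52,1.12]]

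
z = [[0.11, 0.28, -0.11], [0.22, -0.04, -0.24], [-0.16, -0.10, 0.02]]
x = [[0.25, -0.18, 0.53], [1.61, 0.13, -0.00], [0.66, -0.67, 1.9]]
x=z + [[0.14,  -0.46,  0.64], [1.39,  0.17,  0.24], [0.82,  -0.57,  1.88]]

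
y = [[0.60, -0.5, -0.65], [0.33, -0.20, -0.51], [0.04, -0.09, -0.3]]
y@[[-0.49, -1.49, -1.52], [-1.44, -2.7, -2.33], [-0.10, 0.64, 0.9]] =[[0.49, 0.04, -0.33], [0.18, -0.28, -0.49], [0.14, -0.01, -0.12]]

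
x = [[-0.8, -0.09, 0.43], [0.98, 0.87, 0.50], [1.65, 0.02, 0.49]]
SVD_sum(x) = [[-0.63, -0.16, -0.16],[1.18, 0.31, 0.3],[1.57, 0.41, 0.4]] + [[-0.15, 0.34, 0.26], [-0.21, 0.45, 0.34], [0.09, -0.2, -0.15]] + [[-0.02, -0.26, 0.34], [0.01, 0.11, -0.14], [-0.01, -0.19, 0.24]]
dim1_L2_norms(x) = [0.91, 1.4, 1.72]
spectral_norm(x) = 2.20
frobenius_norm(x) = 2.40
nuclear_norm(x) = 3.55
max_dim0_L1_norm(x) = 3.43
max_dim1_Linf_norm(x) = 1.65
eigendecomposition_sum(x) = [[-0.96+0.00j, -0.04+0.00j, 0.26-0.00j], [(0.23-0j), (0.01-0j), -0.06+0.00j], [0.93-0.00j, (0.04-0j), -0.25+0.00j]] + [[0.08+0.06j,(-0.02+0.03j),(0.09+0.06j)], [0.38-1.27j,0.43+0.16j,0.28-1.34j], [0.36+0.01j,-0.01+0.12j,0.37-0.02j]] + [[0.08-0.06j, -0.02-0.03j, 0.09-0.06j], [(0.38+1.27j), (0.43-0.16j), (0.28+1.34j)], [0.36-0.01j, (-0.01-0.12j), 0.37+0.02j]]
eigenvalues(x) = [(-1.2+0j), (0.88+0.2j), (0.88-0.2j)]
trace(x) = 0.56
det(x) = -0.97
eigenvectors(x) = [[(0.71+0j), 0.03-0.07j, (0.03+0.07j)], [(-0.17+0j), (-0.96+0j), -0.96-0.00j], [(-0.69+0j), -0.07-0.25j, (-0.07+0.25j)]]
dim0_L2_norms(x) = [2.08, 0.87, 0.82]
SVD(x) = [[-0.31,  -0.56,  0.77],[0.57,  -0.75,  -0.33],[0.76,  0.34,  0.55]] @ diag([2.1950264367012076, 0.7978201716232736, 0.555555502118204]) @ [[0.94, 0.25, 0.24], [0.34, -0.75, -0.57], [-0.04, -0.62, 0.79]]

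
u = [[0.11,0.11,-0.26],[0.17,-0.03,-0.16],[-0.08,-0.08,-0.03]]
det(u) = 0.005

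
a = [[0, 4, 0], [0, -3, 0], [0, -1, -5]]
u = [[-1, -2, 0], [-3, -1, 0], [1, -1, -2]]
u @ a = [[0, 2, 0], [0, -9, 0], [0, 9, 10]]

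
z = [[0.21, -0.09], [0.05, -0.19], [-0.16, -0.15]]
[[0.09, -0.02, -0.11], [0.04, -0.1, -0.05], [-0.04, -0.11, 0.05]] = z @ [[0.37, 0.13, -0.46], [-0.1, 0.57, 0.15]]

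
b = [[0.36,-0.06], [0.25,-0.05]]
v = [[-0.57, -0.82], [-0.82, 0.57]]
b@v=[[-0.16, -0.33], [-0.1, -0.23]]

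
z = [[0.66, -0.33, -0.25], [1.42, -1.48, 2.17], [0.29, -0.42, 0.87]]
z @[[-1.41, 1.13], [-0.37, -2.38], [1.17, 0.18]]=[[-1.10, 1.49], [1.08, 5.52], [0.76, 1.48]]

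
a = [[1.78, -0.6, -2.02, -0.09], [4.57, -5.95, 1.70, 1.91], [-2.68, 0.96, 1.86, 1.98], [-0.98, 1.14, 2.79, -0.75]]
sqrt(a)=[[(1.12+0.05j), -0.12+0.10j, (-0.67+0.22j), -0.09-0.30j], [0.50-1.66j, (0.02+2.4j), (0.15-0.61j), 0.25-0.75j], [-0.80+0.41j, 0.23-0.22j, (1.3+0.58j), 0.61-0.51j], [-0.23-0.19j, (0.15-0.29j), (0.89-0.73j), 0.51+0.98j]]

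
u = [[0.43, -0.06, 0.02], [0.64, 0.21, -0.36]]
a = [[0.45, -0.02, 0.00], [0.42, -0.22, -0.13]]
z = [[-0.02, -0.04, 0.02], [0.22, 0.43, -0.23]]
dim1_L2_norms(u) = [0.43, 0.76]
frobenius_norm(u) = 0.88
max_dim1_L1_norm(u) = 1.21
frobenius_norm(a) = 0.67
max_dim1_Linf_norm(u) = 0.64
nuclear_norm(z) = 0.54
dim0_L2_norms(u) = [0.77, 0.22, 0.36]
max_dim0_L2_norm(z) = 0.43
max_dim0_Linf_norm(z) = 0.43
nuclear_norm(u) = 1.09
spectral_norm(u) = 0.84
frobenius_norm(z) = 0.54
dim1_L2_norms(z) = [0.05, 0.53]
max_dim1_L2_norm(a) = 0.49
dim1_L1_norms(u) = [0.51, 1.21]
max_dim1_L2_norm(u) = 0.76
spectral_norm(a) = 0.65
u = z + a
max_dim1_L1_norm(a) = 0.77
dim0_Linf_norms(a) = [0.45, 0.22, 0.13]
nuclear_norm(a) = 0.81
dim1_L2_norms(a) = [0.45, 0.49]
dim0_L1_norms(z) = [0.24, 0.47, 0.25]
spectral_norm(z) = 0.54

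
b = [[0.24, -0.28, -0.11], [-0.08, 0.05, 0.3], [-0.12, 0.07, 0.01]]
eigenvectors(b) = [[0.84+0.00j, -0.55-0.26j, (-0.55+0.26j)], [-0.43+0.00j, (-0.73+0j), -0.73-0.00j], [(-0.32+0j), 0.13-0.28j, 0.13+0.28j]]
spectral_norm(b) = 0.46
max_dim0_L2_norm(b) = 0.32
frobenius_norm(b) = 0.52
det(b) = 0.00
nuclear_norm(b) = 0.74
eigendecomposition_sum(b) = [[0.23+0.00j, -0.21+0.00j, -0.22+0.00j], [(-0.12-0j), (0.11+0j), (0.11-0j)], [(-0.09-0j), 0.08+0.00j, (0.08-0j)]] + [[0.00+0.03j,(-0.03+0.01j),0.05+0.07j], [0.02+0.03j,-0.03+0.03j,(0.09+0.05j)], [-0.02+0.00j,-0.01-0.02j,(-0.04+0.03j)]] + [[-0.03j, (-0.03-0.01j), (0.05-0.07j)], [0.02-0.03j, (-0.03-0.03j), 0.09-0.05j], [(-0.02-0j), -0.01+0.02j, (-0.04-0.03j)]]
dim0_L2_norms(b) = [0.28, 0.29, 0.32]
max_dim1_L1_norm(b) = 0.63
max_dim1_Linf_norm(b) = 0.3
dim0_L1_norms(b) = [0.44, 0.4, 0.42]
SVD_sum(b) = [[0.22, -0.22, -0.2], [-0.14, 0.14, 0.13], [-0.07, 0.07, 0.06]] + [[0.04, -0.05, 0.09],[0.06, -0.09, 0.17],[-0.02, 0.03, -0.05]] + [[-0.01, -0.01, -0.00],[-0.0, -0.00, -0.00],[-0.03, -0.03, -0.0]]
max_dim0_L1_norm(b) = 0.44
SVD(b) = [[-0.81,  -0.47,  0.36],[0.53,  -0.84,  0.09],[0.26,  0.26,  0.93]] @ diag([0.45544873713199824, 0.23862163657565552, 0.045012913733990356]) @ [[-0.59, 0.59, 0.55], [-0.32, 0.45, -0.83], [-0.74, -0.66, -0.07]]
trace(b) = 0.30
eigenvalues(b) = [(0.43+0j), (-0.06+0.09j), (-0.06-0.09j)]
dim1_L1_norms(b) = [0.63, 0.43, 0.2]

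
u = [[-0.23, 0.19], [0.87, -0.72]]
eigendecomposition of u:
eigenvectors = [[0.64, -0.26], [0.77, 0.97]]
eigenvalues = [-0.0, -0.95]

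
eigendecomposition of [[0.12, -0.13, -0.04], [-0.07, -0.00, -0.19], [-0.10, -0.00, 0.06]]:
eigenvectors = [[(0.51+0j),(0.65+0j),(0.65-0j)], [0.81+0.00j,0.00-0.49j,0.49j], [0.29+0.00j,-0.44+0.38j,-0.44-0.38j]]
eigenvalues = [(-0.11+0j), (0.15+0.07j), (0.15-0.07j)]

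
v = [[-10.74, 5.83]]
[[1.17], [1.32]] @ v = [[-12.57, 6.82],[-14.18, 7.70]]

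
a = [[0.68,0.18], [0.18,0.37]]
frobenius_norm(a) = 0.81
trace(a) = 1.05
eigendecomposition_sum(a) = [[0.63, 0.29], [0.29, 0.13]] + [[0.05, -0.11],  [-0.11, 0.24]]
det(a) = 0.22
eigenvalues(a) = [0.76, 0.29]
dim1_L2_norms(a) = [0.7, 0.41]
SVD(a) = [[-0.91, -0.42], [-0.42, 0.91]] @ diag([0.7625394704043941, 0.287460529595606]) @ [[-0.91, -0.42], [-0.42, 0.91]]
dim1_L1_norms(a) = [0.86, 0.55]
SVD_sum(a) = [[0.63,0.29], [0.29,0.13]] + [[0.05, -0.11], [-0.11, 0.24]]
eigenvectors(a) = [[0.91, -0.42], [0.42, 0.91]]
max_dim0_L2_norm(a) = 0.7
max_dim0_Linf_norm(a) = 0.68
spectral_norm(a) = 0.76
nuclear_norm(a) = 1.05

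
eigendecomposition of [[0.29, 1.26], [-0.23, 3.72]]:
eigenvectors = [[-1.0, -0.35],[-0.07, -0.94]]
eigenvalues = [0.38, 3.63]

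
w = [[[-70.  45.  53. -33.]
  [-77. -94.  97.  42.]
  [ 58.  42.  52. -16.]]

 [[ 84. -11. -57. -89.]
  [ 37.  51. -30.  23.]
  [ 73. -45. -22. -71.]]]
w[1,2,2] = -22.0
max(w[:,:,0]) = 84.0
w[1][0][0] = 84.0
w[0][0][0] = -70.0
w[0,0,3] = -33.0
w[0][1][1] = -94.0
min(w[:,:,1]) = -94.0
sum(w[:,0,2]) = -4.0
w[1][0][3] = -89.0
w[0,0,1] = 45.0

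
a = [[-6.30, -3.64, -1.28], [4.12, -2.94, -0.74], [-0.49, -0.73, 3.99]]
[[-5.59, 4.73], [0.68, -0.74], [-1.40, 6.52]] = a@[[0.57, -0.54], [0.61, -0.86], [-0.17, 1.41]]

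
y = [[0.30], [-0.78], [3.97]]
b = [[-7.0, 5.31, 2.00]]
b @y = [[1.7]]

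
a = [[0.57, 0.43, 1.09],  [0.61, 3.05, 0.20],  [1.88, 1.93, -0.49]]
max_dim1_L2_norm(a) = 3.12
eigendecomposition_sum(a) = [[-0.45, -0.19, 0.55],[0.02, 0.01, -0.03],[0.83, 0.35, -1.01]] + [[0.67, -0.54, 0.38], [-0.26, 0.21, -0.15], [0.46, -0.37, 0.26]] + [[0.35, 1.16, 0.16],[0.85, 2.83, 0.38],[0.59, 1.95, 0.26]]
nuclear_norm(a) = 6.40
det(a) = -5.75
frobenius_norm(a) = 4.35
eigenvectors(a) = [[0.48, -0.78, -0.32], [-0.03, 0.31, -0.78], [-0.88, -0.54, -0.54]]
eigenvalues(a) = [-1.46, 1.15, 3.44]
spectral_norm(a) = 4.00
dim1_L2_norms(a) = [1.3, 3.12, 2.74]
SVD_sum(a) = [[0.28, 0.57, 0.00], [1.32, 2.71, 0.01], [1.12, 2.3, 0.01]] + [[-0.35, 0.17, 0.42], [-0.42, 0.20, 0.49], [0.58, -0.28, -0.69]] + [[0.64, -0.32, 0.67], [-0.29, 0.14, -0.30], [0.18, -0.09, 0.19]]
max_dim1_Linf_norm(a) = 3.05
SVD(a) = [[-0.16, -0.44, -0.88], [-0.75, -0.52, 0.40], [-0.64, 0.73, -0.25]] @ diag([4.00062807640457, 1.293098021139673, 1.1112031776449067]) @ [[-0.44, -0.9, -0.00], [0.61, -0.3, -0.73], [-0.66, 0.32, -0.68]]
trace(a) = 3.13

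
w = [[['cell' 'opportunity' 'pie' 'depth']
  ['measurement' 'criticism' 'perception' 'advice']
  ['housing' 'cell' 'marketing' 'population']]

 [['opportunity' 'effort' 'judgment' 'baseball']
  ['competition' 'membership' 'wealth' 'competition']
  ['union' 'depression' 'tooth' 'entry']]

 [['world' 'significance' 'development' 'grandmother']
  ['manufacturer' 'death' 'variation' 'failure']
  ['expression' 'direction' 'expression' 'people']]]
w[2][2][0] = 'expression'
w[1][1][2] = 'wealth'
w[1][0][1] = 'effort'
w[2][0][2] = 'development'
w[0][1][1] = 'criticism'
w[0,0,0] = 'cell'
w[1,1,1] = 'membership'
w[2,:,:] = [['world', 'significance', 'development', 'grandmother'], ['manufacturer', 'death', 'variation', 'failure'], ['expression', 'direction', 'expression', 'people']]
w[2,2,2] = 'expression'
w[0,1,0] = 'measurement'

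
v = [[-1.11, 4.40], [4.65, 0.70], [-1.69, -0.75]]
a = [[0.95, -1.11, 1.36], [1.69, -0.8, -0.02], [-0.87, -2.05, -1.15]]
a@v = [[-8.51, 2.38],  [-5.56, 6.89],  [-6.62, -4.40]]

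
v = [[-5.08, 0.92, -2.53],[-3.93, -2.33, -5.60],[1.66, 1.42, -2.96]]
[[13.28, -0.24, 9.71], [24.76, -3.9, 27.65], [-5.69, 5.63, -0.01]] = v @ [[-2.64, 0.69, -1.33],  [-3.36, 1.93, -3.64],  [-1.17, -0.59, -2.49]]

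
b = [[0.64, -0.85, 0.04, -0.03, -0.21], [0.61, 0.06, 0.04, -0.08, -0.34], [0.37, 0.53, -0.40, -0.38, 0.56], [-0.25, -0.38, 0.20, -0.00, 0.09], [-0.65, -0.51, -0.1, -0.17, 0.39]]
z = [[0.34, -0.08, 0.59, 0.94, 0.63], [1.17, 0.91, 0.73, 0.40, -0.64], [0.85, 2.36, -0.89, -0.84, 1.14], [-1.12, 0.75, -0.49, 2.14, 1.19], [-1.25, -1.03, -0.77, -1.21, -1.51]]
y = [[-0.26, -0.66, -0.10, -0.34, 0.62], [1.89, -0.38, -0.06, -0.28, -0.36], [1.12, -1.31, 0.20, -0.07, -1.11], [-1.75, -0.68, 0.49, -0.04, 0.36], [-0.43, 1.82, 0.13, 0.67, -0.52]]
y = z @ b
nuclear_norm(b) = 3.60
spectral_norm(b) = 1.26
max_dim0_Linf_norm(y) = 1.89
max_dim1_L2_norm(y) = 2.06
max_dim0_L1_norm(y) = 5.45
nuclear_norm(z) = 10.08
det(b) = -0.03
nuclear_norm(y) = 7.05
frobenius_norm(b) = 1.96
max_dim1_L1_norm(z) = 6.08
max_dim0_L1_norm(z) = 5.53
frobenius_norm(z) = 5.40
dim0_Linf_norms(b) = [0.65, 0.85, 0.4, 0.38, 0.56]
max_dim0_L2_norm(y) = 2.85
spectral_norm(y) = 3.14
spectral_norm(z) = 3.77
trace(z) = 0.99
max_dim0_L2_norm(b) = 1.19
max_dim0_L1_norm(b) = 2.52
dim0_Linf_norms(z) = [1.25, 2.36, 0.89, 2.14, 1.51]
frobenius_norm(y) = 4.16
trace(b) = 0.69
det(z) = -0.12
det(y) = 0.01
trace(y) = -1.00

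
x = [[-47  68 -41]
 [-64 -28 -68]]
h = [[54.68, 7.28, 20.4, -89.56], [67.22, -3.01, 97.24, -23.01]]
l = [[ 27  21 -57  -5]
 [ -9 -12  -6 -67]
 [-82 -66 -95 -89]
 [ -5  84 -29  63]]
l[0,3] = -5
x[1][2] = -68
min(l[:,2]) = -95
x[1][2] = -68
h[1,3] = -23.01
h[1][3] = -23.01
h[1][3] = -23.01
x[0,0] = -47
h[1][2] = 97.24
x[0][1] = 68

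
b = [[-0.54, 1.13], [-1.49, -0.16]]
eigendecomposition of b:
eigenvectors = [[(-0.1+0.65j), -0.10-0.65j],[(-0.75+0j), -0.75-0.00j]]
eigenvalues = [(-0.35+1.28j), (-0.35-1.28j)]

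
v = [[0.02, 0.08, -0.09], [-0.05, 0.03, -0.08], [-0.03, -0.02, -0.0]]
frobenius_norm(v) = 0.16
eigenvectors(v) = [[0.29+0.00j, (-0.77+0j), -0.77-0.00j], [-0.76+0.00j, (0.42-0.11j), (0.42+0.11j)], [-0.58+0.00j, (0.47-0.04j), 0.47+0.04j]]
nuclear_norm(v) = 0.22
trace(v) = 0.05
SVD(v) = [[0.8, -0.48, 0.35],[0.59, 0.71, -0.38],[-0.06, 0.51, 0.86]] @ diag([0.14627225833510688, 0.06784687071787428, 0.0011084111781284104]) @ [[-0.08,  0.57,  -0.82],  [-0.89,  -0.41,  -0.20],  [0.44,  -0.71,  -0.54]]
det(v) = -0.00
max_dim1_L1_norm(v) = 0.19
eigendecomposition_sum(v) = [[(0.01+0j),-0.01+0.00j,(0.02-0j)], [-0.02-0.00j,(0.01-0j),(-0.04+0j)], [-0.01-0.00j,0.01-0.00j,(-0.03+0j)]] + [[(0.01+0.09j), 0.04-0.22j, -0.05+0.34j],[-0.02-0.05j, (0.01+0.13j), -0.02-0.20j],[(-0.01-0.05j), -0.02+0.14j, 0.02-0.21j]] + [[0.01-0.09j, (0.04+0.22j), (-0.05-0.34j)], [-0.02+0.05j, (0.01-0.13j), (-0.02+0.2j)], [(-0.01+0.05j), (-0.02-0.14j), 0.02+0.21j]]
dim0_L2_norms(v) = [0.06, 0.09, 0.12]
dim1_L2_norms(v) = [0.12, 0.1, 0.04]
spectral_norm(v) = 0.15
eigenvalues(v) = [(-0.01+0j), (0.03+0.01j), (0.03-0.01j)]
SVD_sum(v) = [[-0.01, 0.07, -0.10], [-0.01, 0.05, -0.07], [0.00, -0.01, 0.01]] + [[0.03, 0.01, 0.01], [-0.04, -0.02, -0.01], [-0.03, -0.01, -0.01]] + [[0.0, -0.0, -0.00], [-0.0, 0.0, 0.0], [0.0, -0.0, -0.0]]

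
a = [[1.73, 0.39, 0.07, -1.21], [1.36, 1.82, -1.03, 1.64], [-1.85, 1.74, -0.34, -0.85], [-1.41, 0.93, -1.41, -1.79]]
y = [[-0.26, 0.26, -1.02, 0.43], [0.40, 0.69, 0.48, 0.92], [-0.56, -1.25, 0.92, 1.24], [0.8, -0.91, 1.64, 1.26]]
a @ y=[[-1.30, 1.73, -3.5, -0.34],[2.26, 1.4, 1.23, 3.05],[0.69, 1.92, 1.02, -0.69],[0.1, 3.67, -2.35, -3.75]]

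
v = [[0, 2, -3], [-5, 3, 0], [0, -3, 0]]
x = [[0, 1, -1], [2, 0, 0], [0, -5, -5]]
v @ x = [[4, 15, 15], [6, -5, 5], [-6, 0, 0]]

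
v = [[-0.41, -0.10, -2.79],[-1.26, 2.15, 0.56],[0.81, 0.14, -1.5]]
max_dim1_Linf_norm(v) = 2.79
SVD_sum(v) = [[0.44,-0.69,-2.48], [-0.22,0.35,1.25], [0.26,-0.4,-1.45]] + [[-0.53, 0.80, -0.32],  [-1.14, 1.74, -0.69],  [-0.08, 0.13, -0.05]] + [[-0.32, -0.21, 0.00], [0.1, 0.07, -0.00], [0.64, 0.42, -0.00]]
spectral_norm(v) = 3.29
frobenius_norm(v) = 4.17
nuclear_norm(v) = 6.57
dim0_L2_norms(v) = [1.55, 2.16, 3.22]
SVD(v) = [[0.79,0.42,-0.45], [-0.4,0.91,0.14], [0.46,0.07,0.88]] @ diag([3.292357374012654, 2.414468429828062, 0.8615829171635886]) @ [[0.17, -0.26, -0.95],[-0.52, 0.79, -0.31],[0.84, 0.55, -0.01]]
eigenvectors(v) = [[(0.06+0j), -0.84+0.00j, (-0.84-0j)], [(-1+0j), -0.22-0.18j, (-0.22+0.18j)], [(-0.02+0j), (-0.17+0.44j), (-0.17-0.44j)]]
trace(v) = 0.24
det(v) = 6.85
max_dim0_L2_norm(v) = 3.22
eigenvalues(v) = [(2.24+0j), (-1+1.43j), (-1-1.43j)]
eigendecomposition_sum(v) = [[0.05+0.00j, -0.14+0.00j, -0.06+0.00j], [(-0.76-0j), 2.17+0.00j, (0.89+0j)], [-0.02-0.00j, 0.05+0.00j, 0.02+0.00j]] + [[-0.23+0.88j,0.02+0.08j,(-1.37-0.93j)], [(-0.25+0.19j),-0.01+0.02j,(-0.17-0.54j)], [0.41+0.30j,(0.04+0.01j),(-0.76+0.52j)]] + [[-0.23-0.88j, (0.02-0.08j), (-1.37+0.93j)], [(-0.25-0.19j), -0.01-0.02j, -0.17+0.54j], [(0.41-0.3j), 0.04-0.01j, (-0.76-0.52j)]]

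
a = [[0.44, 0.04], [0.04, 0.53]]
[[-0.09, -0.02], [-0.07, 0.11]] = a @ [[-0.2, -0.06], [-0.11, 0.21]]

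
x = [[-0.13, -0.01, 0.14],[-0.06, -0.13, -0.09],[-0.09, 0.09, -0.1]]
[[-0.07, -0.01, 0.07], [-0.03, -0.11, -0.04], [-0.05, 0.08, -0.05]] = x @[[0.51,  -0.03,  -0.0], [-0.03,  0.87,  -0.03], [-0.0,  -0.03,  0.51]]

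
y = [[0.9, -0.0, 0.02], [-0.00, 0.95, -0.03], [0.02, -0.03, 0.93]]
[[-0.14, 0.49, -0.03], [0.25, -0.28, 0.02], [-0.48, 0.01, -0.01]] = y@[[-0.14, 0.54, -0.03], [0.25, -0.29, 0.02], [-0.5, -0.01, -0.01]]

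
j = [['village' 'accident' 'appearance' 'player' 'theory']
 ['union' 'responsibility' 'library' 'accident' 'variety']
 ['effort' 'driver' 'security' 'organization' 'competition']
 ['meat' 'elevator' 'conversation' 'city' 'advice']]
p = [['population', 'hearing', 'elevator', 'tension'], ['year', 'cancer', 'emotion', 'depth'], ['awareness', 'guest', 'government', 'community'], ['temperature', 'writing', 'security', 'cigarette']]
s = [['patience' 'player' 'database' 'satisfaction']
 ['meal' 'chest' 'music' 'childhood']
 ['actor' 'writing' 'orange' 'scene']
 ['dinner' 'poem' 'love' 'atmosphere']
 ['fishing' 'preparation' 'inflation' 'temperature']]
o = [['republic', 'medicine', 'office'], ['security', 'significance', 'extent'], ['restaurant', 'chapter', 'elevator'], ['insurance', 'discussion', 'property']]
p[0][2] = 'elevator'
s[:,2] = ['database', 'music', 'orange', 'love', 'inflation']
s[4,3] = 'temperature'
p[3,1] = 'writing'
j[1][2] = 'library'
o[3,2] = 'property'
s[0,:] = ['patience', 'player', 'database', 'satisfaction']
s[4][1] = 'preparation'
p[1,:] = ['year', 'cancer', 'emotion', 'depth']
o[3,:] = ['insurance', 'discussion', 'property']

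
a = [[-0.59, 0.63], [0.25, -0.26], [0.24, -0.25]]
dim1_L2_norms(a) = [0.86, 0.36, 0.35]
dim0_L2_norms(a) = [0.68, 0.73]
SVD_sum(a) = [[-0.59, 0.63], [0.25, -0.26], [0.24, -0.25]] + [[0.0, 0.00], [0.0, 0.0], [0.00, 0.00]]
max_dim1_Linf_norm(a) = 0.63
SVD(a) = [[-0.87,  -0.50], [0.36,  -0.65], [0.35,  -0.57]] @ diag([0.9975817469767613, 0.005536975599840475]) @ [[0.69, -0.73], [-0.73, -0.69]]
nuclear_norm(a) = 1.00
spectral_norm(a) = 1.00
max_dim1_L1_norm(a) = 1.22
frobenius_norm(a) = 1.00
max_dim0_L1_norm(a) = 1.14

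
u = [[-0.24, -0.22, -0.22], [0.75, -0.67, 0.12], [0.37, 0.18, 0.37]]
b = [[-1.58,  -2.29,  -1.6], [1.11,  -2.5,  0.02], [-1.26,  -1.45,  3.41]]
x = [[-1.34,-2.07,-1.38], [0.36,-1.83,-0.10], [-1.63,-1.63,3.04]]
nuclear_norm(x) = 8.17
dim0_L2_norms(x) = [2.14, 3.21, 3.34]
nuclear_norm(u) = 1.72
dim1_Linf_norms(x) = [2.07, 1.83, 3.04]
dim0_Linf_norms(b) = [1.58, 2.5, 3.41]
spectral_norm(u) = 1.04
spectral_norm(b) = 4.02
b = u + x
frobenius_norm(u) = 1.22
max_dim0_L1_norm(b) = 6.24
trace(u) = -0.54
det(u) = 0.03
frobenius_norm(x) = 5.10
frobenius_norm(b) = 5.75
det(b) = 29.76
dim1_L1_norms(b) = [5.47, 3.63, 6.12]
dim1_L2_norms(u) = [0.39, 1.01, 0.55]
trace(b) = -0.67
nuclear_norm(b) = 9.65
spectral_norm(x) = 3.94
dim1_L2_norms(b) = [3.21, 2.74, 3.91]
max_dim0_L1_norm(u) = 1.36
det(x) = 14.53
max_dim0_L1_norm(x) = 5.53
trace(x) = -0.13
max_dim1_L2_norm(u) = 1.01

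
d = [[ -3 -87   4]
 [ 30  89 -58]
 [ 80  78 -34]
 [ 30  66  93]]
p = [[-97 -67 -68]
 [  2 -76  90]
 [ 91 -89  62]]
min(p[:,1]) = -89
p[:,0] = [-97, 2, 91]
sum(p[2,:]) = 64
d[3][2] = 93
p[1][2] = 90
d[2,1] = 78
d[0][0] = -3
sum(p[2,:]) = 64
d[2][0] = 80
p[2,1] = -89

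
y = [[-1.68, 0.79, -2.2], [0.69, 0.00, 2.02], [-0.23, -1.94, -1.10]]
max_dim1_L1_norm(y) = 4.67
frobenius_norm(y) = 4.23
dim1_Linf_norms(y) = [2.2, 2.02, 1.94]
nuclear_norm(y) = 6.20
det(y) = -3.41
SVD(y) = [[-0.76, -0.39, 0.52],  [0.58, -0.05, 0.81],  [-0.29, 0.92, 0.26]] @ diag([3.6150875028938034, 2.1466241940219675, 0.4389156138263677]) @ [[0.48, -0.01, 0.88], [0.19, -0.97, -0.12], [-0.85, -0.22, 0.47]]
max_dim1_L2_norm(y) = 2.88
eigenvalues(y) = [(-1.21+0j), (-0.79+1.48j), (-0.79-1.48j)]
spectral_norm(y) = 3.62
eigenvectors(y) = [[(0.96+0j),  (-0.71+0j),  (-0.71-0j)], [-0.13+0.00j,  0.29-0.36j,  (0.29+0.36j)], [(-0.25+0j),  0.39+0.35j,  (0.39-0.35j)]]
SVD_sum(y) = [[-1.32, 0.02, -2.4],[1.01, -0.02, 1.84],[-0.51, 0.01, -0.93]] + [[-0.16, 0.82, 0.10], [-0.02, 0.1, 0.01], [0.38, -1.92, -0.23]] + [[-0.20, -0.05, 0.11], [-0.3, -0.08, 0.17], [-0.1, -0.03, 0.05]]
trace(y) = -2.78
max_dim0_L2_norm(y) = 3.18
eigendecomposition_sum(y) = [[(-2.06-0j),(-2.13-0j),(-2.16-0j)], [(0.27+0j),(0.28+0j),(0.29+0j)], [0.54+0.00j,0.56+0.00j,(0.57+0j)]] + [[0.19-0.57j, (1.46-0.9j), -0.02-1.71j], [0.21+0.33j, (-0.14+1.1j), 0.87+0.68j], [-0.38+0.22j, -1.25-0.22j, -0.83+0.95j]] + [[0.19+0.57j,1.46+0.90j,(-0.02+1.71j)],  [0.21-0.33j,-0.14-1.10j,0.87-0.68j],  [-0.38-0.22j,(-1.25+0.22j),-0.83-0.95j]]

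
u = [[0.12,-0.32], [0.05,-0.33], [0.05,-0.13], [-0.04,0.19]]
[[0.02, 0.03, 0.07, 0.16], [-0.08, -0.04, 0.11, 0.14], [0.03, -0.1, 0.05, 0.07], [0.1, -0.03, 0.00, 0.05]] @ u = [[0.00, 0.0], [-0.01, 0.05], [-0.00, 0.03], [0.01, -0.01]]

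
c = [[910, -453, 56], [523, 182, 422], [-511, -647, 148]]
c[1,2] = 422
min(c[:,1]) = -647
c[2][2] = 148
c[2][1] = -647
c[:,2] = [56, 422, 148]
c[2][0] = -511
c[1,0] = 523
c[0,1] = -453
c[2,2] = 148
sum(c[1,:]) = 1127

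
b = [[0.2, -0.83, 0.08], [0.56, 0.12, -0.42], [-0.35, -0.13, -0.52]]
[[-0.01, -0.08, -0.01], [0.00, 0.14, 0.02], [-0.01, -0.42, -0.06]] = b @[[0.01, 0.5, 0.07], [0.01, 0.26, 0.04], [0.01, 0.4, 0.06]]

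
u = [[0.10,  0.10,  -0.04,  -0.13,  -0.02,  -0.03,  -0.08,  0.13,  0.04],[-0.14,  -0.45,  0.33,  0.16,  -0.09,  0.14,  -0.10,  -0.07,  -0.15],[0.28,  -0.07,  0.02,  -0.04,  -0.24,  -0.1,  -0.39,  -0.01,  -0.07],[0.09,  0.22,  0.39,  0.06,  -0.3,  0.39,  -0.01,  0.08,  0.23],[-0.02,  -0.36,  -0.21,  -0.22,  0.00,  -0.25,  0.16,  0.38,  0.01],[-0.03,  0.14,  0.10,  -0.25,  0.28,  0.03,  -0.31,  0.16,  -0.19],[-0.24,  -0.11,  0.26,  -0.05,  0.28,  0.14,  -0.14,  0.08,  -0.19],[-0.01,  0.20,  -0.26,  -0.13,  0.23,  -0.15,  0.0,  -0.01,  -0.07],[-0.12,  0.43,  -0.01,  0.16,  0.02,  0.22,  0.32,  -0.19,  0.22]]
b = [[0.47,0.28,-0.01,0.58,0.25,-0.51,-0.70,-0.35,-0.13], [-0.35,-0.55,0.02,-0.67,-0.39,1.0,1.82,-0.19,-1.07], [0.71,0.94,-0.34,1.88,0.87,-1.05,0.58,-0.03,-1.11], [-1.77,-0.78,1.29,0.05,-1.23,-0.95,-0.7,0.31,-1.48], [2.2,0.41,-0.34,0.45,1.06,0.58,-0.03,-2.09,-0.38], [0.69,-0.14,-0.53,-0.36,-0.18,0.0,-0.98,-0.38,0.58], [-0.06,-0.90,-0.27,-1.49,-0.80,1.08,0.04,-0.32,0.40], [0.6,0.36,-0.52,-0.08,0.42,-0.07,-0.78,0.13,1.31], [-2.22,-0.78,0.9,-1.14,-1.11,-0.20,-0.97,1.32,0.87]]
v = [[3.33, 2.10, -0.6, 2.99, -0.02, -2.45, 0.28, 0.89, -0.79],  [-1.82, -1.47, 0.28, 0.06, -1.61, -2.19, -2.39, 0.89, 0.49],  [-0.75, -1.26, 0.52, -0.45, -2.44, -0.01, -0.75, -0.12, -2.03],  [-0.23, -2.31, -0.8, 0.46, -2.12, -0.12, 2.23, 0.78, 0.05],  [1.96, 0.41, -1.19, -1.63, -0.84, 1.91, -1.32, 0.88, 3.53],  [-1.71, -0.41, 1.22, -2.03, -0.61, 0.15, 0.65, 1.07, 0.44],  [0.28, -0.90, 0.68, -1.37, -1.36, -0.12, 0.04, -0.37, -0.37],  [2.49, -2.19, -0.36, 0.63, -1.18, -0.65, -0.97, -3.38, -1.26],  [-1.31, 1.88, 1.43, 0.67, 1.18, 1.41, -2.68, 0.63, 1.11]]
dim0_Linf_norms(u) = [0.28, 0.45, 0.39, 0.25, 0.3, 0.39, 0.39, 0.38, 0.23]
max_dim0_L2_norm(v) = 5.46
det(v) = -262.21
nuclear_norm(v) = 33.34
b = u @ v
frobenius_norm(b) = 7.85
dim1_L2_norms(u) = [0.25, 0.65, 0.56, 0.72, 0.67, 0.57, 0.55, 0.45, 0.68]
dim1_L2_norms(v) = [5.68, 4.44, 3.64, 4.04, 5.24, 3.3, 2.32, 5.22, 4.46]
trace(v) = -0.08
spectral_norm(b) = 5.62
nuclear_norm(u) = 3.88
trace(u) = -0.17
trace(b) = 1.73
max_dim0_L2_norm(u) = 0.81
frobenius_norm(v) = 13.13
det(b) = -0.00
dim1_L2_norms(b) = [1.26, 2.55, 2.91, 3.26, 3.36, 1.54, 2.28, 1.81, 3.52]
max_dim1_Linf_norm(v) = 3.53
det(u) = 0.00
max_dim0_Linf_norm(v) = 3.53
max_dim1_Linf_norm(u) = 0.45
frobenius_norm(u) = 1.75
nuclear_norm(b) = 15.78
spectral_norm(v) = 7.05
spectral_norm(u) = 1.01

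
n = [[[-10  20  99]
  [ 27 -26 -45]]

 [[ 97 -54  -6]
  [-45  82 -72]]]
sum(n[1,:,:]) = 2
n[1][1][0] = -45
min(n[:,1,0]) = -45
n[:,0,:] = [[-10, 20, 99], [97, -54, -6]]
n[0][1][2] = -45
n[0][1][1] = -26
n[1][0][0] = 97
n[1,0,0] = 97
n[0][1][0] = 27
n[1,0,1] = -54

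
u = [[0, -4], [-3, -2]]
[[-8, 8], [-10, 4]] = u@[[2, 0], [2, -2]]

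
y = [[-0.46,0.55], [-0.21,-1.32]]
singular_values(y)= [1.43, 0.51]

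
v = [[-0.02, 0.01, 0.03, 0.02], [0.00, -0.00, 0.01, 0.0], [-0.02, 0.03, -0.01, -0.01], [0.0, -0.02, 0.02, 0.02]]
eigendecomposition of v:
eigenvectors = [[(0.66+0j), (0.66-0j), 0.45+0.00j, (-0.22+0j)], [(0.28-0.09j), 0.28+0.09j, (0.49+0j), (-0.39+0j)], [-0.09+0.52j, -0.09-0.52j, -0.41+0.00j, -0.58+0.00j], [0.39-0.21j, 0.39+0.21j, 0.63+0.00j, 0.68+0.00j]]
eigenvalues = [(-0.01+0.02j), (-0.01-0.02j), (-0.01+0j), (0.01+0j)]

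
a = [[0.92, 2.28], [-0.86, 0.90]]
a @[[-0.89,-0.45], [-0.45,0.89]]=[[-1.84, 1.62], [0.36, 1.19]]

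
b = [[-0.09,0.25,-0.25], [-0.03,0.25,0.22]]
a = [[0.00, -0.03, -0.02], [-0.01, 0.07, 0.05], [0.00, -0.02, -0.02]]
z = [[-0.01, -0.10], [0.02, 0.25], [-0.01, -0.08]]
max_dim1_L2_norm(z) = 0.25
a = z @ b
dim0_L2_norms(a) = [0.01, 0.08, 0.06]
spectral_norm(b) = 0.37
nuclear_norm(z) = 0.29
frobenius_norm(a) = 0.10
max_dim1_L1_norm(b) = 0.59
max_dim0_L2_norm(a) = 0.08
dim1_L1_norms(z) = [0.11, 0.27, 0.09]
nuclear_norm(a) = 0.11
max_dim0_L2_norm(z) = 0.28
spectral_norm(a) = 0.10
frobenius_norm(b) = 0.49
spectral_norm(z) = 0.28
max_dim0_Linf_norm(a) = 0.07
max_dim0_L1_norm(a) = 0.12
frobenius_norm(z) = 0.28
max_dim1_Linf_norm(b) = 0.25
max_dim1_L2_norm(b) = 0.36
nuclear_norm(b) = 0.70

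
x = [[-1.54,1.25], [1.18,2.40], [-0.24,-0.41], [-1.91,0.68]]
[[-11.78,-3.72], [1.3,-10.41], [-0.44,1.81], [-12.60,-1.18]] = x @ [[5.78, -0.79], [-2.30, -3.95]]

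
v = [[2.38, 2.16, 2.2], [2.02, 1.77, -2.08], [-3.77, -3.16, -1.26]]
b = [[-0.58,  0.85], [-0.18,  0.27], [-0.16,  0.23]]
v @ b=[[-2.12, 3.11], [-1.16, 1.72], [2.96, -4.35]]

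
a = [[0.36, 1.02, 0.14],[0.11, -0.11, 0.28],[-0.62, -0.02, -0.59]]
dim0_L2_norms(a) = [0.73, 1.03, 0.67]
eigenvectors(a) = [[-0.27+0.00j,0.79+0.00j,(0.79-0j)],[0.41+0.00j,(-0.04+0.19j),(-0.04-0.19j)],[(-0.87+0j),(-0.55+0.18j),(-0.55-0.18j)]]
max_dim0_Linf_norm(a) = 1.02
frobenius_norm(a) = 1.42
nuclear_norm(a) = 2.08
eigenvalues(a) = [(-0.77+0j), (0.21+0.28j), (0.21-0.28j)]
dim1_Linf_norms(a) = [1.02, 0.28, 0.62]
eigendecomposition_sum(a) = [[(-0.09-0j), 0.14-0.00j, -0.14+0.00j], [0.14+0.00j, -0.21+0.00j, (0.22-0j)], [(-0.3-0j), 0.45-0.00j, -0.47+0.00j]] + [[(0.23+0.02j), 0.44-0.30j, 0.14-0.15j],[(-0.02+0.05j), 0.05+0.12j, 0.03+0.04j],[-0.16+0.04j, (-0.23+0.31j), -0.06+0.14j]] + [[0.23-0.02j, 0.44+0.30j, 0.14+0.15j], [(-0.02-0.05j), 0.05-0.12j, 0.03-0.04j], [(-0.16-0.04j), (-0.23-0.31j), -0.06-0.14j]]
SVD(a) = [[-0.88, 0.46, 0.12], [-0.06, -0.37, 0.93], [0.48, 0.81, 0.35]] @ diag([1.1680702886467322, 0.8065157205189131, 0.10121360252751732]) @ [[-0.53, -0.77, -0.36], [-0.46, 0.62, -0.64], [-0.71, 0.17, 0.68]]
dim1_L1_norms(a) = [1.52, 0.5, 1.23]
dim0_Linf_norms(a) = [0.62, 1.02, 0.59]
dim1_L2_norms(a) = [1.09, 0.32, 0.86]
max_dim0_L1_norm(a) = 1.15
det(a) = -0.10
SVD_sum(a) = [[0.54,0.79,0.37], [0.04,0.06,0.03], [-0.29,-0.43,-0.20]] + [[-0.17,0.23,-0.24],[0.14,-0.18,0.19],[-0.3,0.40,-0.41]] + [[-0.01, 0.00, 0.01],  [-0.07, 0.02, 0.06],  [-0.03, 0.01, 0.02]]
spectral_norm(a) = 1.17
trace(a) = -0.34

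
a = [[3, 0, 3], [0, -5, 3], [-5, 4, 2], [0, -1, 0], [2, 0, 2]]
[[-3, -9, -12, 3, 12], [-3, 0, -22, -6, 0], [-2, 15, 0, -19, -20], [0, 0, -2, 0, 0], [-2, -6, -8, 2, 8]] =a@ [[0, -3, 0, 3, 4], [0, 0, 2, 0, 0], [-1, 0, -4, -2, 0]]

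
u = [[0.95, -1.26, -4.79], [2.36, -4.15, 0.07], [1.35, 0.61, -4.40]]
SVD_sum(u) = [[1.54, -1.09, -4.63], [0.48, -0.34, -1.45], [1.34, -0.95, -4.03]] + [[-0.05, 0.12, -0.04], [1.71, -3.89, 1.49], [-0.56, 1.27, -0.49]] + [[-0.54, -0.28, -0.11], [0.17, 0.09, 0.04], [0.56, 0.29, 0.12]]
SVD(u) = [[0.73, 0.03, 0.68],[0.23, -0.95, -0.21],[0.64, 0.31, -0.7]] @ diag([6.817232458436446, 4.740312519716316, 0.9168308584800952]) @ [[0.31, -0.22, -0.93],[-0.38, 0.86, -0.33],[-0.87, -0.45, -0.18]]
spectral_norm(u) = 6.82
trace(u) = -7.60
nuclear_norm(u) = 12.47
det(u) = -29.63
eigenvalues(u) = [(-1.39+2.05j), (-1.39-2.05j), (-4.82+0j)]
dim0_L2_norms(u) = [2.88, 4.38, 6.5]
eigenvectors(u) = [[(-0.77+0j), -0.77-0.00j, 0.23+0.00j], [(-0.42+0.32j), (-0.42-0.32j), (-0.84+0j)], [-0.26+0.24j, (-0.26-0.24j), (0.49+0j)]]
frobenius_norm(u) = 8.35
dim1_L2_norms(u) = [5.04, 4.77, 4.64]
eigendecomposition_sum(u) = [[0.51+1.82j, -0.99-0.45j, (-1.92-1.59j)], [(1.04+0.79j), (-0.73+0.17j), -1.73-0.07j], [0.75+0.46j, -0.48+0.16j, -1.17+0.07j]] + [[(0.51-1.82j), (-0.99+0.45j), -1.92+1.59j], [1.04-0.79j, -0.73-0.17j, -1.73+0.07j], [0.75-0.46j, (-0.48-0.16j), -1.17-0.07j]] + [[(-0.07+0j), (0.72-0j), (-0.95-0j)],[(0.27-0j), (-2.68+0j), (3.53+0j)],[-0.16+0.00j, 1.57-0.00j, (-2.07-0j)]]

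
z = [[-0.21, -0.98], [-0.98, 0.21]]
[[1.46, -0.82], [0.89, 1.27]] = z @ [[-1.17, -1.07], [-1.24, 1.07]]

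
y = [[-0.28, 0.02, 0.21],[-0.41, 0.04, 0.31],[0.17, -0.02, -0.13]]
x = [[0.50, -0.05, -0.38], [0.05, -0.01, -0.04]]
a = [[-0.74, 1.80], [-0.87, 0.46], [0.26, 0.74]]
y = a @ x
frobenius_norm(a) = 2.32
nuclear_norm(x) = 0.64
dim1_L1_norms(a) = [2.54, 1.33, 1.0]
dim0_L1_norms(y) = [0.86, 0.08, 0.65]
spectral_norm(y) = 0.66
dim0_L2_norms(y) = [0.52, 0.05, 0.4]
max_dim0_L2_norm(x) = 0.5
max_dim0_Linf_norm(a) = 1.8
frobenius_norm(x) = 0.63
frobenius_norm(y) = 0.66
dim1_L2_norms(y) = [0.35, 0.52, 0.21]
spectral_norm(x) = 0.63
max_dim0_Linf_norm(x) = 0.5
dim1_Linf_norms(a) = [1.8, 0.87, 0.74]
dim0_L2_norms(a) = [1.17, 2.0]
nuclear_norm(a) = 2.98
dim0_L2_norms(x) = [0.5, 0.05, 0.38]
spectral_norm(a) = 2.17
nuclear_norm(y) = 0.67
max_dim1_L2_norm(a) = 1.95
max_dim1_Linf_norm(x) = 0.5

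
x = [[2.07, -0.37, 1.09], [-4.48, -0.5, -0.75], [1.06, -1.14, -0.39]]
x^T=[[2.07, -4.48, 1.06], [-0.37, -0.50, -1.14], [1.09, -0.75, -0.39]]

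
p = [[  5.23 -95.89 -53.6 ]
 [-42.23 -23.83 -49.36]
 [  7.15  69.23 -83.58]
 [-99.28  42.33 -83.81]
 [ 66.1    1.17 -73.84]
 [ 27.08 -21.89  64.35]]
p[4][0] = 66.1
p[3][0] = -99.28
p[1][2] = -49.36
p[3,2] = -83.81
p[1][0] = -42.23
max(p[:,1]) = 69.23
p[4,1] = 1.17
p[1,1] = -23.83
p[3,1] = 42.33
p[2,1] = 69.23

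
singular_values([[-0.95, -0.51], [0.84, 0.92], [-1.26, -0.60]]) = [2.13, 0.37]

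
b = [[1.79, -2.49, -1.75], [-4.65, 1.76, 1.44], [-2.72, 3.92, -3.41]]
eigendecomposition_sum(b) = [[2.81, -2.25, -0.84], [-3.56, 2.85, 1.06], [-2.22, 1.78, 0.66]] + [[-1.11, -1.05, 0.29],[-1.08, -1.03, 0.28],[-0.82, -0.78, 0.21]] + [[0.09,0.82,-1.2], [-0.01,-0.07,0.10], [0.32,2.92,-4.28]]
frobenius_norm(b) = 8.58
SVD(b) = [[-0.38, 0.39, 0.84],  [0.62, -0.57, 0.55],  [0.69, 0.73, -0.02]] @ diag([7.242828887062383, 4.289941303849298, 1.670668525549721]) @ [[-0.75,0.65,-0.11], [0.31,0.21,-0.93], [-0.58,-0.73,-0.36]]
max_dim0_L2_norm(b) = 5.68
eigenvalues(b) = [6.33, -1.93, -4.26]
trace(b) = 0.14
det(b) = 51.91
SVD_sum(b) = [[2.08,-1.82,0.3], [-3.36,2.93,-0.48], [-3.72,3.24,-0.53]] + [[0.52, 0.35, -1.54],[-0.76, -0.50, 2.25],[0.98, 0.65, -2.89]] + [[-0.82, -1.02, -0.50], [-0.53, -0.66, -0.33], [0.02, 0.03, 0.01]]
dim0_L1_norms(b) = [9.16, 8.17, 6.6]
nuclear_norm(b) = 13.20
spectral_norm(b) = 7.24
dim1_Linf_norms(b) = [2.49, 4.65, 3.92]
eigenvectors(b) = [[-0.56, 0.63, 0.27], [0.71, 0.62, -0.02], [0.44, 0.47, 0.96]]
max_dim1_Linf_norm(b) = 4.65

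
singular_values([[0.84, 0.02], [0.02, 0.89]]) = [0.9, 0.83]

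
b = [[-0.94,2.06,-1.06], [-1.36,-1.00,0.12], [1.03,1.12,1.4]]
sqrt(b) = [[0.80, 1.5, -0.41], [-0.91, 0.61, -0.13], [0.56, 0.15, 1.28]]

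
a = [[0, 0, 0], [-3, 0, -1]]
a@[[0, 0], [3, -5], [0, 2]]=[[0, 0], [0, -2]]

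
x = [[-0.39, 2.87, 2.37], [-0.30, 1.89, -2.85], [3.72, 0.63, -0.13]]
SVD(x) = [[0.81,0.43,-0.39], [-0.41,-0.05,-0.91], [-0.41,0.90,0.14]] @ diag([3.821169381911905, 3.775005003635618, 3.34525062996258]) @ [[-0.45, 0.34, 0.83],[0.85, 0.45, 0.28],[0.28, -0.83, 0.49]]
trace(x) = 1.37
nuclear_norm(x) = 10.94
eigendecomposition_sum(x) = [[-1.85-0.00j, 0.74-0.00j, 1.76-0.00j], [0.77+0.00j, (-0.31+0j), -0.73+0.00j], [(1.74+0j), (-0.69+0j), (-1.65+0j)]] + [[0.73+0.56j, (1.07-0.63j), (0.3+0.88j)], [(-0.54+1.09j), (1.1+1.22j), -1.06+0.62j], [(0.99+0.13j), 0.66-1.17j, (0.76+0.66j)]] + [[(0.73-0.56j), (1.07+0.63j), (0.3-0.88j)], [-0.54-1.09j, (1.1-1.22j), -1.06-0.62j], [0.99-0.13j, (0.66+1.17j), 0.76-0.66j]]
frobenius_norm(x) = 6.33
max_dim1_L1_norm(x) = 5.63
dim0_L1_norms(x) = [4.41, 5.39, 5.35]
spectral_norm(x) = 3.82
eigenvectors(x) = [[-0.70+0.00j, (0.1-0.49j), (0.1+0.49j)], [0.29+0.00j, (0.67+0j), 0.67-0.00j], [0.65+0.00j, (-0.17-0.52j), -0.17+0.52j]]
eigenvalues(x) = [(-3.81+0j), (2.59+2.44j), (2.59-2.44j)]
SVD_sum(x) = [[-1.40, 1.04, 2.56], [0.72, -0.53, -1.31], [0.72, -0.53, -1.31]] + [[1.39, 0.74, 0.46], [-0.16, -0.09, -0.05], [2.87, 1.54, 0.95]] + [[-0.37, 1.09, -0.65], [-0.86, 2.51, -1.49], [0.13, -0.38, 0.23]]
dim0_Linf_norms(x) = [3.72, 2.87, 2.85]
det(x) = -48.26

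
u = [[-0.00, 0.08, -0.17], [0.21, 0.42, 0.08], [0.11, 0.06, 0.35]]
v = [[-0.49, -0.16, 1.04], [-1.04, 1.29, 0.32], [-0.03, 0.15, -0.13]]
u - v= [[0.49, 0.24, -1.21], [1.25, -0.87, -0.24], [0.14, -0.09, 0.48]]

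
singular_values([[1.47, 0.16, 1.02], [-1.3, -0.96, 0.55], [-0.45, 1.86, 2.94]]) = [3.61, 2.07, 1.07]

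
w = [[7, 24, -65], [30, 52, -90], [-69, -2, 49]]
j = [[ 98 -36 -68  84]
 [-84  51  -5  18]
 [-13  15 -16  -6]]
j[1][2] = -5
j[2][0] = -13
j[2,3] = -6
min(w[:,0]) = -69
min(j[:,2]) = -68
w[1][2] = -90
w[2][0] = -69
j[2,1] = 15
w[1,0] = 30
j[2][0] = -13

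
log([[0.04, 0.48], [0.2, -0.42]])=[[-1.41+0.63j,-0.67-1.95j], [(-0.28-0.81j),(-0.77+2.51j)]]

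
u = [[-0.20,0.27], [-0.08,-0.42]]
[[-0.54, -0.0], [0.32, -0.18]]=u@[[1.3, 0.47], [-1.02, 0.33]]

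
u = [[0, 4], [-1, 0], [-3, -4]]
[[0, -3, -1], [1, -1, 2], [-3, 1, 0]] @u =[[6, 4], [-5, -4], [-1, -12]]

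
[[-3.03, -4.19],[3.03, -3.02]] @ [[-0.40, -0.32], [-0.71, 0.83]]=[[4.19, -2.51], [0.93, -3.48]]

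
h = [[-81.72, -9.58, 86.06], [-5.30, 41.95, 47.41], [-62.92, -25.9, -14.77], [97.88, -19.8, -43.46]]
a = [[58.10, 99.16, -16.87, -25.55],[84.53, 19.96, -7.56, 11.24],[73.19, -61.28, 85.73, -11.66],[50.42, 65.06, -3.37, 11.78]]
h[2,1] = -25.9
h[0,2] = 86.06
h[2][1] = -25.9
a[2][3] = -11.66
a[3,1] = 65.06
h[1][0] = -5.3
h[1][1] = 41.95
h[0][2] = 86.06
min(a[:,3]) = -25.55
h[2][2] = -14.77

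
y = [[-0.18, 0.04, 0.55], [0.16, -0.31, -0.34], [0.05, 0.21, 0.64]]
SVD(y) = [[-0.57, 0.41, 0.71],[0.46, 0.88, -0.15],[-0.68, 0.24, -0.69]] @ diag([0.9671979111887677, 0.23463021659571134, 0.19868785079197562]) @ [[0.15, -0.32, -0.94], [0.33, -0.88, 0.35], [-0.93, -0.36, -0.02]]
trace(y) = 0.15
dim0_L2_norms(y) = [0.25, 0.38, 0.91]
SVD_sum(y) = [[-0.08, 0.18, 0.52],[0.06, -0.14, -0.41],[-0.10, 0.21, 0.62]] + [[0.03, -0.09, 0.03],  [0.07, -0.18, 0.07],  [0.02, -0.05, 0.02]] + [[-0.13,-0.05,-0.0], [0.03,0.01,0.0], [0.13,0.05,0.0]]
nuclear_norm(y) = 1.40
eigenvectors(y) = [[(-0.02+0.54j),-0.02-0.54j,(0.55+0j)],[(0.82+0j),0.82-0.00j,(-0.2+0j)],[-0.19-0.06j,(-0.19+0.06j),0.81+0.00j]]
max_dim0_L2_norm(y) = 0.91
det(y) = 0.05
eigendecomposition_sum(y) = [[-0.11+0.06j, (-0.03-0.09j), 0.07-0.06j], [0.09+0.17j, (-0.14+0.05j), (-0.09-0.1j)], [-0.01-0.04j, (0.03-0j), 0.01+0.03j]] + [[-0.11-0.06j, -0.03+0.09j, 0.07+0.06j], [0.09-0.17j, (-0.14-0.05j), (-0.09+0.1j)], [(-0.01+0.04j), (0.03+0j), 0.01-0.03j]] + [[0.04-0.00j, (0.09+0j), 0.41+0.00j], [-0.02+0.00j, -0.04-0.00j, (-0.15-0j)], [0.07-0.00j, 0.14+0.00j, (0.61+0j)]]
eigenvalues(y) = [(-0.24+0.13j), (-0.24-0.13j), (0.62+0j)]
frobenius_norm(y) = 1.01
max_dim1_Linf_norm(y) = 0.64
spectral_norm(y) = 0.97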